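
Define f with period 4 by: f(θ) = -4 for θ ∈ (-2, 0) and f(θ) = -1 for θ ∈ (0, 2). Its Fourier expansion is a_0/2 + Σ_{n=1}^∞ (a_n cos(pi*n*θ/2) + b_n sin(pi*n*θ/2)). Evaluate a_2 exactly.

a_2 = 1/2 ∫_{-2}^{2} f(θ) cos(pi*θ) dθ.
Split the integral at the breakpoints.
Directly, an antiderivative of (-4) cos(pi*θ) is -4*sin(pi*θ)/pi; evaluating from -2 to 0: ∫_{-2}^{0} (-4) cos(pi*θ) dθ = (0) - (0) = 0.
Directly, an antiderivative of (-1) cos(pi*θ) is -sin(pi*θ)/pi; evaluating from 0 to 2: ∫_{0}^{2} (-1) cos(pi*θ) dθ = (0) - (0) = 0.
Summing the pieces and multiplying by (1/2) gives a_2 = 0.

0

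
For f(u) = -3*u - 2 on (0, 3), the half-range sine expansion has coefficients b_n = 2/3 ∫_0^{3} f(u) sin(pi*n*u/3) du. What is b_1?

b_1 = 2/3 ∫_0^{3} (-3*u - 2) sin(pi*u/3) du.
Integrating by parts (boundary term plus one more integral), an antiderivative of (-3*u - 2) sin(pi*u/3) is 9*u*cos(pi*u/3)/pi - 27*sin(pi*u/3)/pi**2 + 6*cos(pi*u/3)/pi; evaluating from 0 to 3: ∫_{0}^{3} (-3*u - 2) sin(pi*u/3) du = (-33/pi) - (6/pi) = -39/pi.
Hence b_1 = (2/3)·(-39/pi) = -26/pi.

-26/pi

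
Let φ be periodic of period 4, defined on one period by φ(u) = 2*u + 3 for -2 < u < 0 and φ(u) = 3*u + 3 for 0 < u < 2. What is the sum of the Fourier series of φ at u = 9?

6

u = 9 differs from u = 1 by 2 full period(s), and the series is 4-periodic.
φ is continuous at u = 1 with value 6, so the series converges to 6 there.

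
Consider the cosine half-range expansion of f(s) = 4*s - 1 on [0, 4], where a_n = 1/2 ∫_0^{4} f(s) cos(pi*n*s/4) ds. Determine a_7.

a_7 = 1/2 ∫_0^{4} (4*s - 1) cos(7*pi*s/4) ds.
Integrating by parts (boundary term plus one more integral), an antiderivative of (4*s - 1) cos(7*pi*s/4) is 16*s*sin(7*pi*s/4)/(7*pi) - 4*sin(7*pi*s/4)/(7*pi) + 64*cos(7*pi*s/4)/(49*pi**2); evaluating from 0 to 4: ∫_{0}^{4} (4*s - 1) cos(7*pi*s/4) ds = (-64/(49*pi**2)) - (64/(49*pi**2)) = -128/(49*pi**2).
Hence a_7 = (1/2)·(-128/(49*pi**2)) = -64/(49*pi**2).

-64/(49*pi**2)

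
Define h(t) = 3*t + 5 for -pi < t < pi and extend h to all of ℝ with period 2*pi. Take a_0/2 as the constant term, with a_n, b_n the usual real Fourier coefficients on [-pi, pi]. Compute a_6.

a_6 = 1/pi ∫_{-pi}^{pi} h(t) cos(6*t) dt.
Integrating by parts (boundary term plus one more integral), an antiderivative of (3*t + 5) cos(6*t) is t*sin(6*t)/2 + 5*sin(6*t)/6 + cos(6*t)/12; evaluating from -pi to pi: ∫_{-pi}^{pi} (3*t + 5) cos(6*t) dt = (1/12) - (1/12) = 0.
Hence a_6 = (1/pi)·(0) = 0.

0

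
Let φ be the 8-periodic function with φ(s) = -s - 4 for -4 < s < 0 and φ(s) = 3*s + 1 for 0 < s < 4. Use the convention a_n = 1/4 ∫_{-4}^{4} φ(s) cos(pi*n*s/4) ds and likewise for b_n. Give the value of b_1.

b_1 = 1/4 ∫_{-4}^{4} φ(s) sin(pi*s/4) ds.
Split the integral at the breakpoints.
Integrating by parts (boundary term plus one more integral), an antiderivative of (-s - 4) sin(pi*s/4) is 4*s*cos(pi*s/4)/pi - 16*sin(pi*s/4)/pi**2 + 16*cos(pi*s/4)/pi; evaluating from -4 to 0: ∫_{-4}^{0} (-s - 4) sin(pi*s/4) ds = (16/pi) - (0) = 16/pi.
Integrating by parts (boundary term plus one more integral), an antiderivative of (3*s + 1) sin(pi*s/4) is -12*s*cos(pi*s/4)/pi + 48*sin(pi*s/4)/pi**2 - 4*cos(pi*s/4)/pi; evaluating from 0 to 4: ∫_{0}^{4} (3*s + 1) sin(pi*s/4) ds = (52/pi) - (-4/pi) = 56/pi.
Summing the pieces and multiplying by (1/4) gives b_1 = 18/pi.

18/pi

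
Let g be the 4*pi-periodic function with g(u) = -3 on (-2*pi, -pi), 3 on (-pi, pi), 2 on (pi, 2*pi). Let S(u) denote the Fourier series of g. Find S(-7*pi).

u = -7*pi differs from u = pi by -2 full period(s), and the series is 4*pi-periodic.
At u = pi the one-sided limits are g(pi^-) = 3 and g(pi^+) = 2.
By Dirichlet's theorem the series converges to their average, [(3) + (2)]/2 = 5/2.

5/2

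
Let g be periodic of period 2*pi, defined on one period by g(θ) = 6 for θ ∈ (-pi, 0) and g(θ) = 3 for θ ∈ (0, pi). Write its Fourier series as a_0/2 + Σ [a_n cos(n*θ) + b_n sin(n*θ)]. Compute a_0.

9

a_0 = 1/pi ∫_{-pi}^{pi} g(θ) dθ = 1/pi · (9*pi) = 9.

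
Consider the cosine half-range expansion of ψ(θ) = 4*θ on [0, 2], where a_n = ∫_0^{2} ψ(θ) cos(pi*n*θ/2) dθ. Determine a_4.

0

a_4 = ∫_0^{2} (4*θ) cos(2*pi*θ) dθ.
Integrating by parts (boundary term plus one more integral), an antiderivative of (4*θ) cos(2*pi*θ) is 2*θ*sin(2*pi*θ)/pi + cos(2*pi*θ)/pi**2; evaluating from 0 to 2: ∫_{0}^{2} (4*θ) cos(2*pi*θ) dθ = (pi**(-2)) - (pi**(-2)) = 0.
Hence a_4 = 0.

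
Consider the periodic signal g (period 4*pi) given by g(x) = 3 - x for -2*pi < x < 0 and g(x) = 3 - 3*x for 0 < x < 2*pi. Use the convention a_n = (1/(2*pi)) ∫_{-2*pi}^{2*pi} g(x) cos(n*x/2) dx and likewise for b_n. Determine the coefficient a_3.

8/(9*pi)

a_3 = (1/(2*pi)) ∫_{-2*pi}^{2*pi} g(x) cos(3*x/2) dx.
Split the integral at the breakpoints.
Integrating by parts (boundary term plus one more integral), an antiderivative of (3 - x) cos(3*x/2) is -2*x*sin(3*x/2)/3 + 2*sin(3*x/2) - 4*cos(3*x/2)/9; evaluating from -2*pi to 0: ∫_{-2*pi}^{0} (3 - x) cos(3*x/2) dx = (-4/9) - (4/9) = -8/9.
Integrating by parts (boundary term plus one more integral), an antiderivative of (3 - 3*x) cos(3*x/2) is -2*x*sin(3*x/2) + 2*sin(3*x/2) - 4*cos(3*x/2)/3; evaluating from 0 to 2*pi: ∫_{0}^{2*pi} (3 - 3*x) cos(3*x/2) dx = (4/3) - (-4/3) = 8/3.
Summing the pieces and multiplying by (1/(2*pi)) gives a_3 = 8/(9*pi).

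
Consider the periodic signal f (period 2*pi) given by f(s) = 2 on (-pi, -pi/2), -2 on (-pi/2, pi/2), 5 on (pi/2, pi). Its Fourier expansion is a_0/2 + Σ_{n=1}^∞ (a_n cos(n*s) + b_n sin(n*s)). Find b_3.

b_3 = 1/pi ∫_{-pi}^{pi} f(s) sin(3*s) ds.
Split the integral at the breakpoints.
Directly, an antiderivative of (2) sin(3*s) is -2*cos(3*s)/3; evaluating from -pi to -pi/2: ∫_{-pi}^{-pi/2} (2) sin(3*s) ds = (0) - (2/3) = -2/3.
Directly, an antiderivative of (-2) sin(3*s) is 2*cos(3*s)/3; evaluating from -pi/2 to pi/2: ∫_{-pi/2}^{pi/2} (-2) sin(3*s) ds = (0) - (0) = 0.
Directly, an antiderivative of (5) sin(3*s) is -5*cos(3*s)/3; evaluating from pi/2 to pi: ∫_{pi/2}^{pi} (5) sin(3*s) ds = (5/3) - (0) = 5/3.
Summing the pieces and multiplying by (1/pi) gives b_3 = 1/pi.

1/pi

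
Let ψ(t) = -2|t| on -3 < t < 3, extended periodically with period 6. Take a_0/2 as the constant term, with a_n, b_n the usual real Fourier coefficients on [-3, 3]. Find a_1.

24/pi**2

a_1 = 1/3 ∫_{-3}^{3} ψ(t) cos(pi*t/3) dt.
ψ is even and cos(pi*t/3) is even, so the integrand is even and a_1 = 2/3 ∫_0^{3} ψ(t) cos(pi*t/3) dt.
Integrating by parts (boundary term plus one more integral), an antiderivative of (-2*t) cos(pi*t/3) is -6*t*sin(pi*t/3)/pi - 18*cos(pi*t/3)/pi**2; evaluating from 0 to 3: ∫_{0}^{3} (-2*t) cos(pi*t/3) dt = (18/pi**2) - (-18/pi**2) = 36/pi**2.
Hence a_1 = (2/3)·(36/pi**2) = 24/pi**2.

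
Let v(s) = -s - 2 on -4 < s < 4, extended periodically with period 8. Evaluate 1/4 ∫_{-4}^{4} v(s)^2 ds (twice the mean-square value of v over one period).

56/3

1/4 ∫_{-4}^{4} v(s)^2 ds = 1/4 · (224/3) = 56/3.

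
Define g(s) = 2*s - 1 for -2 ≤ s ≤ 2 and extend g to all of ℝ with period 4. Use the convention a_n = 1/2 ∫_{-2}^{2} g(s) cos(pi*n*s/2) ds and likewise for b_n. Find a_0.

-2

a_0 = 1/2 ∫_{-2}^{2} g(s) ds = 1/2 · (-4) = -2.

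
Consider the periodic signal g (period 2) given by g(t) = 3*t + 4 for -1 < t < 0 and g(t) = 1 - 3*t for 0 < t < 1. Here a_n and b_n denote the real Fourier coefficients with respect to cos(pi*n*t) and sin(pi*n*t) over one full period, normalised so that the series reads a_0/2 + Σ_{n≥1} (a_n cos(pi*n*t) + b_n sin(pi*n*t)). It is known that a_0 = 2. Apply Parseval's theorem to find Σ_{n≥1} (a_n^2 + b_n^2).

Parseval: a_0^2/2 + Σ_{n≥1} (a_n^2+b_n^2) = ∫_{-1}^{1} g(t)^2 dt = 8.
Subtract a_0^2/2 = 2: Σ (a_n^2+b_n^2) = 6.

6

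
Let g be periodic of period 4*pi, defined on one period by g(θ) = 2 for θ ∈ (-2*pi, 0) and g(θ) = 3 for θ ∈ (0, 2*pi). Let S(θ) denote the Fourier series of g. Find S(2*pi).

At θ = 2*pi the one-sided limits are g(2*pi^-) = 3 and g(2*pi^+) = 2.
By Dirichlet's theorem the series converges to their average, [(3) + (2)]/2 = 5/2.

5/2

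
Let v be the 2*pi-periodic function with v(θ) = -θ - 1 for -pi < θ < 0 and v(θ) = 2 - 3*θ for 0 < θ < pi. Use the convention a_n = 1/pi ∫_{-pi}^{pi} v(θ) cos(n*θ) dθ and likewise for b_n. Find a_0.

1 - pi

a_0 = 1/pi ∫_{-pi}^{pi} v(θ) dθ = 1/pi · (pi*(1 - pi)) = 1 - pi.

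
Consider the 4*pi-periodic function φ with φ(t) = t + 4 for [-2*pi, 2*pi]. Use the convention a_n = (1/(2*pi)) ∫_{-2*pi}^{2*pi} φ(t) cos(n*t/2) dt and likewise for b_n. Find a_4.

a_4 = (1/(2*pi)) ∫_{-2*pi}^{2*pi} φ(t) cos(2*t) dt.
Integrating by parts (boundary term plus one more integral), an antiderivative of (t + 4) cos(2*t) is t*sin(2*t)/2 + 2*sin(2*t) + cos(2*t)/4; evaluating from -2*pi to 2*pi: ∫_{-2*pi}^{2*pi} (t + 4) cos(2*t) dt = (1/4) - (1/4) = 0.
Hence a_4 = (1/(2*pi))·(0) = 0.

0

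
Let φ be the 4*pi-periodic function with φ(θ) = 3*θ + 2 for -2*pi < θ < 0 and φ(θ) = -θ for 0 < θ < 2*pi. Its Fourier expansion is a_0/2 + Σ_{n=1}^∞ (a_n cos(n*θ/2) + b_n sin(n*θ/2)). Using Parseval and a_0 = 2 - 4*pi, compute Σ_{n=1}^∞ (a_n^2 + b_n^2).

Parseval: a_0^2/2 + Σ_{n≥1} (a_n^2+b_n^2) = (1/(2*pi)) ∫_{-2*pi}^{2*pi} φ(θ)^2 dθ = -12*pi + 4 + 40*pi**2/3.
Subtract a_0^2/2 = 2*(1 - 2*pi)**2: Σ (a_n^2+b_n^2) = -4*pi + 2 + 16*pi**2/3.

-4*pi + 2 + 16*pi**2/3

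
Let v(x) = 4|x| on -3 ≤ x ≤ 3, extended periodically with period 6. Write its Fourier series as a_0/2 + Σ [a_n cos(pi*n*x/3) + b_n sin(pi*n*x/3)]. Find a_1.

-48/pi**2

a_1 = 1/3 ∫_{-3}^{3} v(x) cos(pi*x/3) dx.
v is even and cos(pi*x/3) is even, so the integrand is even and a_1 = 2/3 ∫_0^{3} v(x) cos(pi*x/3) dx.
Integrating by parts (boundary term plus one more integral), an antiderivative of (4*x) cos(pi*x/3) is 12*x*sin(pi*x/3)/pi + 36*cos(pi*x/3)/pi**2; evaluating from 0 to 3: ∫_{0}^{3} (4*x) cos(pi*x/3) dx = (-36/pi**2) - (36/pi**2) = -72/pi**2.
Hence a_1 = (2/3)·(-72/pi**2) = -48/pi**2.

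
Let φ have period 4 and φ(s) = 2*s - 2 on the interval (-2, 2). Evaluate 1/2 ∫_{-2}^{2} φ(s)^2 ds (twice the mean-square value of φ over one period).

1/2 ∫_{-2}^{2} φ(s)^2 ds = 1/2 · (112/3) = 56/3.

56/3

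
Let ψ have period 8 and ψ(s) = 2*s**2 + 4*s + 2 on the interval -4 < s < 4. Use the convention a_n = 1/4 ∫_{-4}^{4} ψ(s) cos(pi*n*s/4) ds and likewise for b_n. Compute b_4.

-8/pi

b_4 = 1/4 ∫_{-4}^{4} ψ(s) sin(pi*s) ds.
Integrating by parts twice (tabular method), an antiderivative of (2*s**2 + 4*s + 2) sin(pi*s) is -2*s**2*cos(pi*s)/pi + 4*s*sin(pi*s)/pi**2 - 4*s*cos(pi*s)/pi + 4*sin(pi*s)/pi**2 - 2*cos(pi*s)/pi + 4*cos(pi*s)/pi**3; evaluating from -4 to 4: ∫_{-4}^{4} (2*s**2 + 4*s + 2) sin(pi*s) ds = (-50/pi + 4/pi**3) - (-18/pi + 4/pi**3) = -32/pi.
Hence b_4 = (1/4)·(-32/pi) = -8/pi.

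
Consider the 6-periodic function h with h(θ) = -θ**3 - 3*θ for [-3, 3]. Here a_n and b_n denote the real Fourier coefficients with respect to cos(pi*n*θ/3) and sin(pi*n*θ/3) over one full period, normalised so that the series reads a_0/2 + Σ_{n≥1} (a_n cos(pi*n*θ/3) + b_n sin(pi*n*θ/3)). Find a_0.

a_0 = 1/3 ∫_{-3}^{3} h(θ) dθ = 1/3 · (0) = 0.

0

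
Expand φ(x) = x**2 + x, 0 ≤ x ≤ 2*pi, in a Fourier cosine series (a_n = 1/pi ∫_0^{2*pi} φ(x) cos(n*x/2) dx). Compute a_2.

4

a_2 = 1/pi ∫_0^{2*pi} (x**2 + x) cos(x) dx.
Integrating by parts twice (tabular method), an antiderivative of (x**2 + x) cos(x) is x**2*sin(x) + x*sin(x) + 2*x*cos(x) - 2*sin(x) + cos(x); evaluating from 0 to 2*pi: ∫_{0}^{2*pi} (x**2 + x) cos(x) dx = (1 + 4*pi) - (1) = 4*pi.
Hence a_2 = (1/pi)·(4*pi) = 4.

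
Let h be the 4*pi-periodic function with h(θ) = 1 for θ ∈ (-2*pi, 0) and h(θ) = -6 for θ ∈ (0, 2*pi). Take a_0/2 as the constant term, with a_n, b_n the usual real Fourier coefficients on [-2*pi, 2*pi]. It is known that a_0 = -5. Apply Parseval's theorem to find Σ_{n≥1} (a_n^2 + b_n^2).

Parseval: a_0^2/2 + Σ_{n≥1} (a_n^2+b_n^2) = (1/(2*pi)) ∫_{-2*pi}^{2*pi} h(θ)^2 dθ = 37.
Subtract a_0^2/2 = 25/2: Σ (a_n^2+b_n^2) = 49/2.

49/2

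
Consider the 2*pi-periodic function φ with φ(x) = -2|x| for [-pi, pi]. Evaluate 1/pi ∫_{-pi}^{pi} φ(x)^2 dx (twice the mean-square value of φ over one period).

1/pi ∫_{-pi}^{pi} φ(x)^2 dx = 1/pi · (8*pi**3/3) = 8*pi**2/3.

8*pi**2/3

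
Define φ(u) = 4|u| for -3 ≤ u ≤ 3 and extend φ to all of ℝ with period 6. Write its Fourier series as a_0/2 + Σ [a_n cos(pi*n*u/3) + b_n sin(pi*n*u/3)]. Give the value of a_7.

-48/(49*pi**2)

a_7 = 1/3 ∫_{-3}^{3} φ(u) cos(7*pi*u/3) du.
φ is even and cos(7*pi*u/3) is even, so the integrand is even and a_7 = 2/3 ∫_0^{3} φ(u) cos(7*pi*u/3) du.
Integrating by parts (boundary term plus one more integral), an antiderivative of (4*u) cos(7*pi*u/3) is 12*u*sin(7*pi*u/3)/(7*pi) + 36*cos(7*pi*u/3)/(49*pi**2); evaluating from 0 to 3: ∫_{0}^{3} (4*u) cos(7*pi*u/3) du = (-36/(49*pi**2)) - (36/(49*pi**2)) = -72/(49*pi**2).
Hence a_7 = (2/3)·(-72/(49*pi**2)) = -48/(49*pi**2).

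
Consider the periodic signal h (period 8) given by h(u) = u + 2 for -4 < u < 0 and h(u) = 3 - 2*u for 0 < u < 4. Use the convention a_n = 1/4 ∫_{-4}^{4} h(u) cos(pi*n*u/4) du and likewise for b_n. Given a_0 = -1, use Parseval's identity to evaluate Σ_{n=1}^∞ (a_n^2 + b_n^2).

43/6

Parseval: a_0^2/2 + Σ_{n≥1} (a_n^2+b_n^2) = 1/4 ∫_{-4}^{4} h(u)^2 du = 23/3.
Subtract a_0^2/2 = 1/2: Σ (a_n^2+b_n^2) = 43/6.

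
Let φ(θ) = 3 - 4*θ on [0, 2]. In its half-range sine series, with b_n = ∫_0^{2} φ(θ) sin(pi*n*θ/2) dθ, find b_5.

b_5 = ∫_0^{2} (3 - 4*θ) sin(5*pi*θ/2) dθ.
Integrating by parts (boundary term plus one more integral), an antiderivative of (3 - 4*θ) sin(5*pi*θ/2) is 8*θ*cos(5*pi*θ/2)/(5*pi) - 16*sin(5*pi*θ/2)/(25*pi**2) - 6*cos(5*pi*θ/2)/(5*pi); evaluating from 0 to 2: ∫_{0}^{2} (3 - 4*θ) sin(5*pi*θ/2) dθ = (-2/pi) - (-6/(5*pi)) = -4/(5*pi).
Hence b_5 = -4/(5*pi).

-4/(5*pi)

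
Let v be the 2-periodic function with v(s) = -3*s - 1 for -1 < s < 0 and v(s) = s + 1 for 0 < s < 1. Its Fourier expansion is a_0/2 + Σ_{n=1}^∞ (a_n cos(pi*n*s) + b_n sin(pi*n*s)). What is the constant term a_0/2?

a_0 = ∫_{-1}^{1} v(s) ds = 2.
So the constant term a_0/2 = 1.

1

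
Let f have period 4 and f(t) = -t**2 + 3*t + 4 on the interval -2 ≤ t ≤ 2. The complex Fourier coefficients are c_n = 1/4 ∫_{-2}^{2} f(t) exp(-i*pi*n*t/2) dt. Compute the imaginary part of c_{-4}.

-3/(2*pi)

Since f is real-valued, Im(c_{-4}) = -1/4 ∫_{-2}^{2} f(t) sin(-2*pi*t) dt = b_{4}/2.
Integrating by parts twice (tabular method), an antiderivative of (-t**2 + 3*t + 4) sin(-2*pi*t) is -t**2*cos(2*pi*t)/(2*pi) + t*sin(2*pi*t)/(2*pi**2) + 3*t*cos(2*pi*t)/(2*pi) - 3*sin(2*pi*t)/(4*pi**2) + cos(2*pi*t)/(4*pi**3) + 2*cos(2*pi*t)/pi; evaluating from -2 to 2: ∫_{-2}^{2} (-t**2 + 3*t + 4) sin(-2*pi*t) dt = (1/(4*pi**3) + 3/pi) - (-3/pi + 1/(4*pi**3)) = 6/pi.
Hence Im(c_{-4}) = (-1/4)·(6/pi) = -3/(2*pi).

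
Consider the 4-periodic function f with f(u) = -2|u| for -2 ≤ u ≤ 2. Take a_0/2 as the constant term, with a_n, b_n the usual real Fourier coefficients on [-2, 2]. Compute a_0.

a_0 = 1/2 ∫_{-2}^{2} f(u) du = 1/2 · (-8) = -4.

-4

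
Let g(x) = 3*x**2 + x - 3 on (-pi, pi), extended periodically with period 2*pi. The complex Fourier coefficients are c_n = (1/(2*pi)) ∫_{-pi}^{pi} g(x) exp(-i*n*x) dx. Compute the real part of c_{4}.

3/8

Since g is real-valued, Re(c_{4}) = (1/(2*pi)) ∫_{-pi}^{pi} g(x) cos(4*x) dx = a_{4}/2.
Integrating by parts twice (tabular method), an antiderivative of (3*x**2 + x - 3) cos(4*x) is 3*x**2*sin(4*x)/4 + x*sin(4*x)/4 + 3*x*cos(4*x)/8 - 27*sin(4*x)/32 + cos(4*x)/16; evaluating from -pi to pi: ∫_{-pi}^{pi} (3*x**2 + x - 3) cos(4*x) dx = (1/16 + 3*pi/8) - (1/16 - 3*pi/8) = 3*pi/4.
Hence Re(c_{4}) = (1/(2*pi))·(3*pi/4) = 3/8.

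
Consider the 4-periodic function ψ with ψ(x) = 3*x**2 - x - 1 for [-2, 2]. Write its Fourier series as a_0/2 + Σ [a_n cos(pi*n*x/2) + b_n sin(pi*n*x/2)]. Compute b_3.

b_3 = 1/2 ∫_{-2}^{2} ψ(x) sin(3*pi*x/2) dx.
Integrating by parts twice (tabular method), an antiderivative of (3*x**2 - x - 1) sin(3*pi*x/2) is -2*x**2*cos(3*pi*x/2)/pi + 8*x*sin(3*pi*x/2)/(3*pi**2) + 2*x*cos(3*pi*x/2)/(3*pi) - 4*sin(3*pi*x/2)/(9*pi**2) + 16*cos(3*pi*x/2)/(9*pi**3) + 2*cos(3*pi*x/2)/(3*pi); evaluating from -2 to 2: ∫_{-2}^{2} (3*x**2 - x - 1) sin(3*pi*x/2) dx = (-16/(9*pi**3) + 6/pi) - (2*(-8 + 39*pi**2)/(9*pi**3)) = -8/(3*pi).
Hence b_3 = (1/2)·(-8/(3*pi)) = -4/(3*pi).

-4/(3*pi)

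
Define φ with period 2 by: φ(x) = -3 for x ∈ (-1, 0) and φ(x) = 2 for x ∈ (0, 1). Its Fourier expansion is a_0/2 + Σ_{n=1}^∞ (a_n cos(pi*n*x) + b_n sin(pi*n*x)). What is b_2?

b_2 = ∫_{-1}^{1} φ(x) sin(2*pi*x) dx.
Split the integral at the breakpoints.
Directly, an antiderivative of (-3) sin(2*pi*x) is 3*cos(2*pi*x)/(2*pi); evaluating from -1 to 0: ∫_{-1}^{0} (-3) sin(2*pi*x) dx = (3/(2*pi)) - (3/(2*pi)) = 0.
Directly, an antiderivative of (2) sin(2*pi*x) is -cos(2*pi*x)/pi; evaluating from 0 to 1: ∫_{0}^{1} (2) sin(2*pi*x) dx = (-1/pi) - (-1/pi) = 0.
Summing the pieces gives b_2 = 0.

0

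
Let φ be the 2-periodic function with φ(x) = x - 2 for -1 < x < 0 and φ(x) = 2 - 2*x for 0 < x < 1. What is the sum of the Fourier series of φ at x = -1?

At x = -1 the one-sided limits are φ(-1^-) = 0 and φ(-1^+) = -3.
By Dirichlet's theorem the series converges to their average, [(0) + (-3)]/2 = -3/2.

-3/2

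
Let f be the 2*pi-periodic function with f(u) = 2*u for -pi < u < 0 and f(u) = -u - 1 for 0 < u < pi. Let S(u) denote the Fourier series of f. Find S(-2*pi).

u = -2*pi differs from u = 0 by -1 full period(s), and the series is 2*pi-periodic.
At u = 0 the one-sided limits are f(0^-) = 0 and f(0^+) = -1.
By Dirichlet's theorem the series converges to their average, [(0) + (-1)]/2 = -1/2.

-1/2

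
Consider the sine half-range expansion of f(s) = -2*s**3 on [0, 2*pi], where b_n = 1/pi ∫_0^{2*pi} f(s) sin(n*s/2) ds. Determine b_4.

-3 + 8*pi**2

b_4 = 1/pi ∫_0^{2*pi} (-2*s**3) sin(2*s) ds.
Integrating by parts three times (tabular method), an antiderivative of (-2*s**3) sin(2*s) is s**3*cos(2*s) - 3*s**2*sin(2*s)/2 - 3*s*cos(2*s)/2 + 3*sin(2*s)/4; evaluating from 0 to 2*pi: ∫_{0}^{2*pi} (-2*s**3) sin(2*s) ds = (pi*(-3 + 8*pi**2)) - (0) = pi*(-3 + 8*pi**2).
Hence b_4 = (1/pi)·(pi*(-3 + 8*pi**2)) = -3 + 8*pi**2.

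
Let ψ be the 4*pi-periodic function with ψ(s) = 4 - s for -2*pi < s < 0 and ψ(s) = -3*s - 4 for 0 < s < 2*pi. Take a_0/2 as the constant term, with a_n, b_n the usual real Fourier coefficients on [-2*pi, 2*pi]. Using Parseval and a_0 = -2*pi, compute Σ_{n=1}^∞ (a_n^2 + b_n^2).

32 + 32*pi + 34*pi**2/3

Parseval: a_0^2/2 + Σ_{n≥1} (a_n^2+b_n^2) = (1/(2*pi)) ∫_{-2*pi}^{2*pi} ψ(s)^2 ds = 32 + 32*pi + 40*pi**2/3.
Subtract a_0^2/2 = 2*pi**2: Σ (a_n^2+b_n^2) = 32 + 32*pi + 34*pi**2/3.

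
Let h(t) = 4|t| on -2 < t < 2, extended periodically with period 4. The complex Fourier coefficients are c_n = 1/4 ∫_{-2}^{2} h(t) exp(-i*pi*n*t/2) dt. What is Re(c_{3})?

-16/(9*pi**2)

Since h is real-valued, Re(c_{3}) = 1/4 ∫_{-2}^{2} h(t) cos(3*pi*t/2) dt = a_{3}/2.
h is even and cos(3*pi*t/2) is even, so the integrand is even: ∫_{-2}^{2} h(t) cos(3*pi*t/2) dt = 2∫_0^{2} h(t) cos(3*pi*t/2) dt.
Integrating by parts (boundary term plus one more integral), an antiderivative of (4*t) cos(3*pi*t/2) is 8*t*sin(3*pi*t/2)/(3*pi) + 16*cos(3*pi*t/2)/(9*pi**2); evaluating from 0 to 2: ∫_{0}^{2} (4*t) cos(3*pi*t/2) dt = (-16/(9*pi**2)) - (16/(9*pi**2)) = -32/(9*pi**2).
So ∫_{-2}^{2} h(t) cos(3*pi*t/2) dt = -64/(9*pi**2).
Hence Re(c_{3}) = (1/4)·(-64/(9*pi**2)) = -16/(9*pi**2).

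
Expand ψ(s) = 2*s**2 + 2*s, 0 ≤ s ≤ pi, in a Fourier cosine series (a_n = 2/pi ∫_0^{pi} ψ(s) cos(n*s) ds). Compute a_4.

1/2

a_4 = 2/pi ∫_0^{pi} (2*s**2 + 2*s) cos(4*s) ds.
Integrating by parts twice (tabular method), an antiderivative of (2*s**2 + 2*s) cos(4*s) is s**2*sin(4*s)/2 + s*sin(4*s)/2 + s*cos(4*s)/4 - sin(4*s)/16 + cos(4*s)/8; evaluating from 0 to pi: ∫_{0}^{pi} (2*s**2 + 2*s) cos(4*s) ds = (1/8 + pi/4) - (1/8) = pi/4.
Hence a_4 = (2/pi)·(pi/4) = 1/2.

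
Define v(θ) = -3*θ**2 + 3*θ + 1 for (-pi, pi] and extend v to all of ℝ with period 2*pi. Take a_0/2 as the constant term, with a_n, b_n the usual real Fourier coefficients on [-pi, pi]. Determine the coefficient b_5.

6/5

b_5 = 1/pi ∫_{-pi}^{pi} v(θ) sin(5*θ) dθ.
Integrating by parts twice (tabular method), an antiderivative of (-3*θ**2 + 3*θ + 1) sin(5*θ) is 3*θ**2*cos(5*θ)/5 - 6*θ*sin(5*θ)/25 - 3*θ*cos(5*θ)/5 + 3*sin(5*θ)/25 - 31*cos(5*θ)/125; evaluating from -pi to pi: ∫_{-pi}^{pi} (-3*θ**2 + 3*θ + 1) sin(5*θ) dθ = (-3*pi**2/5 + 31/125 + 3*pi/5) - (-3*pi**2/5 - 3*pi/5 + 31/125) = 6*pi/5.
Hence b_5 = (1/pi)·(6*pi/5) = 6/5.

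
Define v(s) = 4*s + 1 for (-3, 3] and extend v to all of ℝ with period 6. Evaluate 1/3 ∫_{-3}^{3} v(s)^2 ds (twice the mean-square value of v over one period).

1/3 ∫_{-3}^{3} v(s)^2 ds = 1/3 · (294) = 98.

98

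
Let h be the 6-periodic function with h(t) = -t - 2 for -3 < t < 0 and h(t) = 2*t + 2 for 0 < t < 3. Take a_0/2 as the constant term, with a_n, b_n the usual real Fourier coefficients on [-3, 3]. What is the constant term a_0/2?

9/4

a_0 = 1/3 ∫_{-3}^{3} h(t) dt = 1/3 · (27/2) = 9/2.
So the constant term a_0/2 = 9/4.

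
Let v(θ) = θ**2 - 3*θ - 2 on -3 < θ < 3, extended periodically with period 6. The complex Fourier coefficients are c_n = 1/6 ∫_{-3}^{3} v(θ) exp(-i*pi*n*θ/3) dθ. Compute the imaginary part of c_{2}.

-9/(2*pi)

Since v is real-valued, Im(c_{2}) = -1/6 ∫_{-3}^{3} v(θ) sin(2*pi*θ/3) dθ = -b_{2}/2.
Integrating by parts twice (tabular method), an antiderivative of (θ**2 - 3*θ - 2) sin(2*pi*θ/3) is -3*θ**2*cos(2*pi*θ/3)/(2*pi) + 9*θ*sin(2*pi*θ/3)/(2*pi**2) + 9*θ*cos(2*pi*θ/3)/(2*pi) - 27*sin(2*pi*θ/3)/(4*pi**2) + 27*cos(2*pi*θ/3)/(4*pi**3) + 3*cos(2*pi*θ/3)/pi; evaluating from -3 to 3: ∫_{-3}^{3} (θ**2 - 3*θ - 2) sin(2*pi*θ/3) dθ = (27/(4*pi**3) + 3/pi) - (-24/pi + 27/(4*pi**3)) = 27/pi.
Hence Im(c_{2}) = (-1/6)·(27/pi) = -9/(2*pi).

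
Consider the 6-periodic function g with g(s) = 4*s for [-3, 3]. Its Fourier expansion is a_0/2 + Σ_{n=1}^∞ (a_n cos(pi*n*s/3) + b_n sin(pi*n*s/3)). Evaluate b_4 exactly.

-6/pi

b_4 = 1/3 ∫_{-3}^{3} g(s) sin(4*pi*s/3) ds.
g is odd and sin(4*pi*s/3) is odd, so the integrand is even and b_4 = 2/3 ∫_0^{3} g(s) sin(4*pi*s/3) ds.
Integrating by parts (boundary term plus one more integral), an antiderivative of (4*s) sin(4*pi*s/3) is -3*s*cos(4*pi*s/3)/pi + 9*sin(4*pi*s/3)/(4*pi**2); evaluating from 0 to 3: ∫_{0}^{3} (4*s) sin(4*pi*s/3) ds = (-9/pi) - (0) = -9/pi.
Hence b_4 = (2/3)·(-9/pi) = -6/pi.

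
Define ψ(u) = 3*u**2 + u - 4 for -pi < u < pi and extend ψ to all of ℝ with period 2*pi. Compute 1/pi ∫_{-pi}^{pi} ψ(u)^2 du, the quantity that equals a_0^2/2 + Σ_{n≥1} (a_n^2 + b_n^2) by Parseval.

-46*pi**2/3 + 32 + 18*pi**4/5

1/pi ∫_{-pi}^{pi} ψ(u)^2 du = 1/pi · (2*pi*(-115*pi**2 + 240 + 27*pi**4)/15) = -46*pi**2/3 + 32 + 18*pi**4/5.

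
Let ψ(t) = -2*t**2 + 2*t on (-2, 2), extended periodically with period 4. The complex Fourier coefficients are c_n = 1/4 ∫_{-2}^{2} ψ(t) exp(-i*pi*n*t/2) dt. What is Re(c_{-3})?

Since ψ is real-valued, Re(c_{-3}) = 1/4 ∫_{-2}^{2} ψ(t) cos(-3*pi*t/2) dt = a_{3}/2.
Integrating by parts twice (tabular method), an antiderivative of (-2*t**2 + 2*t) cos(-3*pi*t/2) is -4*t**2*sin(3*pi*t/2)/(3*pi) + 4*t*sin(3*pi*t/2)/(3*pi) - 16*t*cos(3*pi*t/2)/(9*pi**2) + 32*sin(3*pi*t/2)/(27*pi**3) + 8*cos(3*pi*t/2)/(9*pi**2); evaluating from -2 to 2: ∫_{-2}^{2} (-2*t**2 + 2*t) cos(-3*pi*t/2) dt = (8/(3*pi**2)) - (-40/(9*pi**2)) = 64/(9*pi**2).
Hence Re(c_{-3}) = (1/4)·(64/(9*pi**2)) = 16/(9*pi**2).

16/(9*pi**2)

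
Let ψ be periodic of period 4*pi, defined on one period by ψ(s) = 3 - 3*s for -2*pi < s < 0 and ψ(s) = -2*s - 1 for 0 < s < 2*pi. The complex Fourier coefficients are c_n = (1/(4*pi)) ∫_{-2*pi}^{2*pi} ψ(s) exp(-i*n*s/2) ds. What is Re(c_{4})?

0

Since ψ is real-valued, Re(c_{4}) = (1/(4*pi)) ∫_{-2*pi}^{2*pi} ψ(s) cos(2*s) ds = a_{4}/2.
Split the integral at the breakpoints.
Integrating by parts (boundary term plus one more integral), an antiderivative of (3 - 3*s) cos(2*s) is -3*s*sin(2*s)/2 + 3*sin(2*s)/2 - 3*cos(2*s)/4; evaluating from -2*pi to 0: ∫_{-2*pi}^{0} (3 - 3*s) cos(2*s) ds = (-3/4) - (-3/4) = 0.
Integrating by parts (boundary term plus one more integral), an antiderivative of (-2*s - 1) cos(2*s) is -s*sin(2*s) - sin(2*s)/2 - cos(2*s)/2; evaluating from 0 to 2*pi: ∫_{0}^{2*pi} (-2*s - 1) cos(2*s) ds = (-1/2) - (-1/2) = 0.
So ∫_{-2*pi}^{2*pi} ψ(s) cos(2*s) ds = 0.
Hence Re(c_{4}) = (1/(4*pi))·(0) = 0.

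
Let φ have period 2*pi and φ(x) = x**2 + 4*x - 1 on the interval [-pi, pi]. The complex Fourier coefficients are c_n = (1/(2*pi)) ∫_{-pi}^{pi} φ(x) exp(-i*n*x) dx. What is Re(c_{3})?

-2/9

Since φ is real-valued, Re(c_{3}) = (1/(2*pi)) ∫_{-pi}^{pi} φ(x) cos(3*x) dx = a_{3}/2.
Integrating by parts twice (tabular method), an antiderivative of (x**2 + 4*x - 1) cos(3*x) is x**2*sin(3*x)/3 + 4*x*sin(3*x)/3 + 2*x*cos(3*x)/9 - 11*sin(3*x)/27 + 4*cos(3*x)/9; evaluating from -pi to pi: ∫_{-pi}^{pi} (x**2 + 4*x - 1) cos(3*x) dx = (-2*pi/9 - 4/9) - (-4/9 + 2*pi/9) = -4*pi/9.
Hence Re(c_{3}) = (1/(2*pi))·(-4*pi/9) = -2/9.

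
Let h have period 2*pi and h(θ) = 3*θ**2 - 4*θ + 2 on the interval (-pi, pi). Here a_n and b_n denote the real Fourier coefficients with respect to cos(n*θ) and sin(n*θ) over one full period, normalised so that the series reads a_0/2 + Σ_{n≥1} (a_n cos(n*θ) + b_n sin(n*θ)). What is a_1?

-12

a_1 = 1/pi ∫_{-pi}^{pi} h(θ) cos(θ) dθ.
Integrating by parts twice (tabular method), an antiderivative of (3*θ**2 - 4*θ + 2) cos(θ) is 3*θ**2*sin(θ) - 4*θ*sin(θ) + 6*θ*cos(θ) - 4*sin(θ) - 4*cos(θ); evaluating from -pi to pi: ∫_{-pi}^{pi} (3*θ**2 - 4*θ + 2) cos(θ) dθ = (4 - 6*pi) - (4 + 6*pi) = -12*pi.
Hence a_1 = (1/pi)·(-12*pi) = -12.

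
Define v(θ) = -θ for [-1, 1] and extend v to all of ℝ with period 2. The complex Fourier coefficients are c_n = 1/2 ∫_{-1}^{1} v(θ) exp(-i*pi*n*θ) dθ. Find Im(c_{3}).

1/(3*pi)

Since v is real-valued, Im(c_{3}) = -1/2 ∫_{-1}^{1} v(θ) sin(3*pi*θ) dθ = -b_{3}/2.
v is odd and sin(3*pi*θ) is odd, so the integrand is even: ∫_{-1}^{1} v(θ) sin(3*pi*θ) dθ = 2∫_0^{1} v(θ) sin(3*pi*θ) dθ.
Integrating by parts (boundary term plus one more integral), an antiderivative of (-θ) sin(3*pi*θ) is θ*cos(3*pi*θ)/(3*pi) - sin(3*pi*θ)/(9*pi**2); evaluating from 0 to 1: ∫_{0}^{1} (-θ) sin(3*pi*θ) dθ = (-1/(3*pi)) - (0) = -1/(3*pi).
So ∫_{-1}^{1} v(θ) sin(3*pi*θ) dθ = -2/(3*pi).
Hence Im(c_{3}) = (-1/2)·(-2/(3*pi)) = 1/(3*pi).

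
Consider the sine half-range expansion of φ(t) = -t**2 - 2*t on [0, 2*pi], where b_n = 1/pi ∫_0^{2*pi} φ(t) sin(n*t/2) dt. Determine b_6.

b_6 = 1/pi ∫_0^{2*pi} (-t**2 - 2*t) sin(3*t) dt.
Integrating by parts twice (tabular method), an antiderivative of (-t**2 - 2*t) sin(3*t) is t**2*cos(3*t)/3 - 2*t*sin(3*t)/9 + 2*t*cos(3*t)/3 - 2*sin(3*t)/9 - 2*cos(3*t)/27; evaluating from 0 to 2*pi: ∫_{0}^{2*pi} (-t**2 - 2*t) sin(3*t) dt = (-2/27 + 4*pi/3 + 4*pi**2/3) - (-2/27) = 4*pi*(1 + pi)/3.
Hence b_6 = (1/pi)·(4*pi*(1 + pi)/3) = 4/3 + 4*pi/3.

4/3 + 4*pi/3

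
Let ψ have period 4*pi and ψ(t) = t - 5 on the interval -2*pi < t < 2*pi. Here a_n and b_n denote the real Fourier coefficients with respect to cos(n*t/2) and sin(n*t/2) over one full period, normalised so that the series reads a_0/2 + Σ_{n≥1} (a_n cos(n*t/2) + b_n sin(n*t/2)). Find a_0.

-10

a_0 = (1/(2*pi)) ∫_{-2*pi}^{2*pi} ψ(t) dt = (1/(2*pi)) · (-20*pi) = -10.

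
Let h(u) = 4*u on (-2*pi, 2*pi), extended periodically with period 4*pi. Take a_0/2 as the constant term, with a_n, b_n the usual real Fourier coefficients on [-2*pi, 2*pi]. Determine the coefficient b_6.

b_6 = (1/(2*pi)) ∫_{-2*pi}^{2*pi} h(u) sin(3*u) du.
h is odd and sin(3*u) is odd, so the integrand is even and b_6 = 1/pi ∫_0^{2*pi} h(u) sin(3*u) du.
Integrating by parts (boundary term plus one more integral), an antiderivative of (4*u) sin(3*u) is -4*u*cos(3*u)/3 + 4*sin(3*u)/9; evaluating from 0 to 2*pi: ∫_{0}^{2*pi} (4*u) sin(3*u) du = (-8*pi/3) - (0) = -8*pi/3.
Hence b_6 = (1/pi)·(-8*pi/3) = -8/3.

-8/3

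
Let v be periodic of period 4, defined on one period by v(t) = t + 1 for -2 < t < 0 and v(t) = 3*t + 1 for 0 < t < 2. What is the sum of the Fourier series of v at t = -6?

t = -6 differs from t = 2 by -2 full period(s), and the series is 4-periodic.
At t = 2 the one-sided limits are v(2^-) = 7 and v(2^+) = -1.
By Dirichlet's theorem the series converges to their average, [(7) + (-1)]/2 = 3.

3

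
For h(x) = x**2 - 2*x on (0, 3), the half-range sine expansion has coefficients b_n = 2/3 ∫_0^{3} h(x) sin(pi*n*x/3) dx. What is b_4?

-3/(2*pi)

b_4 = 2/3 ∫_0^{3} (x**2 - 2*x) sin(4*pi*x/3) dx.
Integrating by parts twice (tabular method), an antiderivative of (x**2 - 2*x) sin(4*pi*x/3) is -3*x**2*cos(4*pi*x/3)/(4*pi) + 9*x*sin(4*pi*x/3)/(8*pi**2) + 3*x*cos(4*pi*x/3)/(2*pi) - 9*sin(4*pi*x/3)/(8*pi**2) + 27*cos(4*pi*x/3)/(32*pi**3); evaluating from 0 to 3: ∫_{0}^{3} (x**2 - 2*x) sin(4*pi*x/3) dx = (9*(3 - 8*pi**2)/(32*pi**3)) - (27/(32*pi**3)) = -9/(4*pi).
Hence b_4 = (2/3)·(-9/(4*pi)) = -3/(2*pi).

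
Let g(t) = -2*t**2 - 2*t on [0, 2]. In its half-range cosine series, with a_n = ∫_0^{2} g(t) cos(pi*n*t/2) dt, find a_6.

-8/(9*pi**2)

a_6 = ∫_0^{2} (-2*t**2 - 2*t) cos(3*pi*t) dt.
Integrating by parts twice (tabular method), an antiderivative of (-2*t**2 - 2*t) cos(3*pi*t) is -2*t**2*sin(3*pi*t)/(3*pi) - 2*t*sin(3*pi*t)/(3*pi) - 4*t*cos(3*pi*t)/(9*pi**2) + 4*sin(3*pi*t)/(27*pi**3) - 2*cos(3*pi*t)/(9*pi**2); evaluating from 0 to 2: ∫_{0}^{2} (-2*t**2 - 2*t) cos(3*pi*t) dt = (-10/(9*pi**2)) - (-2/(9*pi**2)) = -8/(9*pi**2).
Hence a_6 = -8/(9*pi**2).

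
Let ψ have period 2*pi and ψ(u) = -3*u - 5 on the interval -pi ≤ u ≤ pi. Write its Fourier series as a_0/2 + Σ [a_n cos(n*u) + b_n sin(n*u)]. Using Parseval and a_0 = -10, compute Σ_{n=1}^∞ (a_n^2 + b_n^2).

Parseval: a_0^2/2 + Σ_{n≥1} (a_n^2+b_n^2) = 1/pi ∫_{-pi}^{pi} ψ(u)^2 du = 50 + 6*pi**2.
Subtract a_0^2/2 = 50: Σ (a_n^2+b_n^2) = 6*pi**2.

6*pi**2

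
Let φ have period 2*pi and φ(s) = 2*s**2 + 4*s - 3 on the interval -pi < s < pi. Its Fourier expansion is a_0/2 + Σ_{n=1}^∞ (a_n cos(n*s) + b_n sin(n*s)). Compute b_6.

-4/3

b_6 = 1/pi ∫_{-pi}^{pi} φ(s) sin(6*s) ds.
Integrating by parts twice (tabular method), an antiderivative of (2*s**2 + 4*s - 3) sin(6*s) is -s**2*cos(6*s)/3 + s*sin(6*s)/9 - 2*s*cos(6*s)/3 + sin(6*s)/9 + 14*cos(6*s)/27; evaluating from -pi to pi: ∫_{-pi}^{pi} (2*s**2 + 4*s - 3) sin(6*s) ds = (-pi**2/3 - 2*pi/3 + 14/27) - (-pi**2/3 + 14/27 + 2*pi/3) = -4*pi/3.
Hence b_6 = (1/pi)·(-4*pi/3) = -4/3.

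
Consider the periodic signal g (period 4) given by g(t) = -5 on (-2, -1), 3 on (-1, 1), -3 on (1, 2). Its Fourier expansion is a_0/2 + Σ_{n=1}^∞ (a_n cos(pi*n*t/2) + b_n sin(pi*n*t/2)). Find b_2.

-2/pi

b_2 = 1/2 ∫_{-2}^{2} g(t) sin(pi*t) dt.
Split the integral at the breakpoints.
Directly, an antiderivative of (-5) sin(pi*t) is 5*cos(pi*t)/pi; evaluating from -2 to -1: ∫_{-2}^{-1} (-5) sin(pi*t) dt = (-5/pi) - (5/pi) = -10/pi.
Directly, an antiderivative of (3) sin(pi*t) is -3*cos(pi*t)/pi; evaluating from -1 to 1: ∫_{-1}^{1} (3) sin(pi*t) dt = (3/pi) - (3/pi) = 0.
Directly, an antiderivative of (-3) sin(pi*t) is 3*cos(pi*t)/pi; evaluating from 1 to 2: ∫_{1}^{2} (-3) sin(pi*t) dt = (3/pi) - (-3/pi) = 6/pi.
Summing the pieces and multiplying by (1/2) gives b_2 = -2/pi.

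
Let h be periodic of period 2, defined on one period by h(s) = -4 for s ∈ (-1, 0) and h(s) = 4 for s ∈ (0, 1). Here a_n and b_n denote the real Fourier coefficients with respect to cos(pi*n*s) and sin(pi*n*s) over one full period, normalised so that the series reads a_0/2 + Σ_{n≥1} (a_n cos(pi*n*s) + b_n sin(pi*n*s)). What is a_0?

a_0 = ∫_{-1}^{1} h(s) ds = 0.

0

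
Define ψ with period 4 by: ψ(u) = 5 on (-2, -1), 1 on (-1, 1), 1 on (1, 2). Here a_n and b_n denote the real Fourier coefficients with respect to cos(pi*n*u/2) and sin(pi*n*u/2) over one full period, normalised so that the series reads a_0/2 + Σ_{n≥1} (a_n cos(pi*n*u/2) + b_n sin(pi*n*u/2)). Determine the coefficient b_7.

-4/(7*pi)

b_7 = 1/2 ∫_{-2}^{2} ψ(u) sin(7*pi*u/2) du.
Split the integral at the breakpoints.
Directly, an antiderivative of (5) sin(7*pi*u/2) is -10*cos(7*pi*u/2)/(7*pi); evaluating from -2 to -1: ∫_{-2}^{-1} (5) sin(7*pi*u/2) du = (0) - (10/(7*pi)) = -10/(7*pi).
Directly, an antiderivative of (1) sin(7*pi*u/2) is -2*cos(7*pi*u/2)/(7*pi); evaluating from -1 to 1: ∫_{-1}^{1} (1) sin(7*pi*u/2) du = (0) - (0) = 0.
Directly, an antiderivative of (1) sin(7*pi*u/2) is -2*cos(7*pi*u/2)/(7*pi); evaluating from 1 to 2: ∫_{1}^{2} (1) sin(7*pi*u/2) du = (2/(7*pi)) - (0) = 2/(7*pi).
Summing the pieces and multiplying by (1/2) gives b_7 = -4/(7*pi).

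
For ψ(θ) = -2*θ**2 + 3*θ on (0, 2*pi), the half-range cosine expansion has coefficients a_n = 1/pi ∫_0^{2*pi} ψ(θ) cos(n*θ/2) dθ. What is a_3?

a_3 = 1/pi ∫_0^{2*pi} (-2*θ**2 + 3*θ) cos(3*θ/2) dθ.
Integrating by parts twice (tabular method), an antiderivative of (-2*θ**2 + 3*θ) cos(3*θ/2) is -4*θ**2*sin(3*θ/2)/3 + 2*θ*sin(3*θ/2) - 16*θ*cos(3*θ/2)/9 + 32*sin(3*θ/2)/27 + 4*cos(3*θ/2)/3; evaluating from 0 to 2*pi: ∫_{0}^{2*pi} (-2*θ**2 + 3*θ) cos(3*θ/2) dθ = (-4/3 + 32*pi/9) - (4/3) = -8/3 + 32*pi/9.
Hence a_3 = (1/pi)·(-8/3 + 32*pi/9) = 8*(-3 + 4*pi)/(9*pi).

8*(-3 + 4*pi)/(9*pi)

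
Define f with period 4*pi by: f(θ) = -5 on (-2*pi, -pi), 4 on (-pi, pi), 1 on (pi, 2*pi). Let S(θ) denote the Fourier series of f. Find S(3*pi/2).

1

f is continuous at θ = 3*pi/2 with value 1, so the series converges to 1 there.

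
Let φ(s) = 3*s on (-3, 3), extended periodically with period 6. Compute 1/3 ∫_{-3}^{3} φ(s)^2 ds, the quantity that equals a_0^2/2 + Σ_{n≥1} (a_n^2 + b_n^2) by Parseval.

54

1/3 ∫_{-3}^{3} φ(s)^2 ds = 1/3 · (162) = 54.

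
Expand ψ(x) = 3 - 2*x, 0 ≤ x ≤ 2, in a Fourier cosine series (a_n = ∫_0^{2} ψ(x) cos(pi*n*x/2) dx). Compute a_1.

16/pi**2

a_1 = ∫_0^{2} (3 - 2*x) cos(pi*x/2) dx.
Integrating by parts (boundary term plus one more integral), an antiderivative of (3 - 2*x) cos(pi*x/2) is -4*x*sin(pi*x/2)/pi + 6*sin(pi*x/2)/pi - 8*cos(pi*x/2)/pi**2; evaluating from 0 to 2: ∫_{0}^{2} (3 - 2*x) cos(pi*x/2) dx = (8/pi**2) - (-8/pi**2) = 16/pi**2.
Hence a_1 = 16/pi**2.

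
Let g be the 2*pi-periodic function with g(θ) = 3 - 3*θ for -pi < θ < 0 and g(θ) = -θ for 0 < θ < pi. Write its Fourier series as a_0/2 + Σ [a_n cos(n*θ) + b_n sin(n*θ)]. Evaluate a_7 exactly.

-4/(49*pi)

a_7 = 1/pi ∫_{-pi}^{pi} g(θ) cos(7*θ) dθ.
Split the integral at the breakpoints.
Integrating by parts (boundary term plus one more integral), an antiderivative of (3 - 3*θ) cos(7*θ) is -3*θ*sin(7*θ)/7 + 3*sin(7*θ)/7 - 3*cos(7*θ)/49; evaluating from -pi to 0: ∫_{-pi}^{0} (3 - 3*θ) cos(7*θ) dθ = (-3/49) - (3/49) = -6/49.
Integrating by parts (boundary term plus one more integral), an antiderivative of (-θ) cos(7*θ) is -θ*sin(7*θ)/7 - cos(7*θ)/49; evaluating from 0 to pi: ∫_{0}^{pi} (-θ) cos(7*θ) dθ = (1/49) - (-1/49) = 2/49.
Summing the pieces and multiplying by (1/pi) gives a_7 = -4/(49*pi).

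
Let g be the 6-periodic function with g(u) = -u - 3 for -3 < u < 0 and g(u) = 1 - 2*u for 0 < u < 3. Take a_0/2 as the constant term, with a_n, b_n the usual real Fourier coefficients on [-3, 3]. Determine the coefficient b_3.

b_3 = 1/3 ∫_{-3}^{3} g(u) sin(pi*u) du.
Split the integral at the breakpoints.
Integrating by parts (boundary term plus one more integral), an antiderivative of (-u - 3) sin(pi*u) is u*cos(pi*u)/pi - sin(pi*u)/pi**2 + 3*cos(pi*u)/pi; evaluating from -3 to 0: ∫_{-3}^{0} (-u - 3) sin(pi*u) du = (3/pi) - (0) = 3/pi.
Integrating by parts (boundary term plus one more integral), an antiderivative of (1 - 2*u) sin(pi*u) is 2*u*cos(pi*u)/pi - 2*sin(pi*u)/pi**2 - cos(pi*u)/pi; evaluating from 0 to 3: ∫_{0}^{3} (1 - 2*u) sin(pi*u) du = (-5/pi) - (-1/pi) = -4/pi.
Summing the pieces and multiplying by (1/3) gives b_3 = -1/(3*pi).

-1/(3*pi)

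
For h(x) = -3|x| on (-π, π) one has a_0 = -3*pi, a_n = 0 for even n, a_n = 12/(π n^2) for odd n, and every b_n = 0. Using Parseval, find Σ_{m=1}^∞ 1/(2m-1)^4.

Parseval: a_0^2/2 + Σ a_n^2 = (1/π) ∫_{-π}^{π} h(x)^2 dx = 6*pi**2.
Subtract a_0^2/2 = 9*pi**2/2: Σ a_n^2 = 3*pi**2/2.
Only odd n contribute, with a_n^2 = 144/(π^2 n^4), so Σ_{m≥1} 1/(2m-1)^4 = π^2·(3*pi**2/2)/144 = pi**4/96.

pi**4/96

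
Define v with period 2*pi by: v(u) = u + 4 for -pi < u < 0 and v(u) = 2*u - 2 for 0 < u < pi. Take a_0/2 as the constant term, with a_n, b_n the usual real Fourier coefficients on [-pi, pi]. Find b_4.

-3/4

b_4 = 1/pi ∫_{-pi}^{pi} v(u) sin(4*u) du.
Split the integral at the breakpoints.
Integrating by parts (boundary term plus one more integral), an antiderivative of (u + 4) sin(4*u) is -u*cos(4*u)/4 + sin(4*u)/16 - cos(4*u); evaluating from -pi to 0: ∫_{-pi}^{0} (u + 4) sin(4*u) du = (-1) - (-1 + pi/4) = -pi/4.
Integrating by parts (boundary term plus one more integral), an antiderivative of (2*u - 2) sin(4*u) is -u*cos(4*u)/2 + sin(4*u)/8 + cos(4*u)/2; evaluating from 0 to pi: ∫_{0}^{pi} (2*u - 2) sin(4*u) du = (1/2 - pi/2) - (1/2) = -pi/2.
Summing the pieces and multiplying by (1/pi) gives b_4 = -3/4.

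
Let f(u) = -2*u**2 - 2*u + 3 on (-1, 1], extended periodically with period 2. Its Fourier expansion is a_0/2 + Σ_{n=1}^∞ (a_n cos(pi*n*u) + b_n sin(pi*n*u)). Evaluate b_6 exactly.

b_6 = ∫_{-1}^{1} f(u) sin(6*pi*u) du.
Integrating by parts twice (tabular method), an antiderivative of (-2*u**2 - 2*u + 3) sin(6*pi*u) is u**2*cos(6*pi*u)/(3*pi) - u*sin(6*pi*u)/(9*pi**2) + u*cos(6*pi*u)/(3*pi) - sin(6*pi*u)/(18*pi**2) - cos(6*pi*u)/(2*pi) - cos(6*pi*u)/(54*pi**3); evaluating from -1 to 1: ∫_{-1}^{1} (-2*u**2 - 2*u + 3) sin(6*pi*u) du = ((-1 + 9*pi**2)/(54*pi**3)) - ((-27*pi**2 - 1)/(54*pi**3)) = 2/(3*pi).
Hence b_6 = 2/(3*pi).

2/(3*pi)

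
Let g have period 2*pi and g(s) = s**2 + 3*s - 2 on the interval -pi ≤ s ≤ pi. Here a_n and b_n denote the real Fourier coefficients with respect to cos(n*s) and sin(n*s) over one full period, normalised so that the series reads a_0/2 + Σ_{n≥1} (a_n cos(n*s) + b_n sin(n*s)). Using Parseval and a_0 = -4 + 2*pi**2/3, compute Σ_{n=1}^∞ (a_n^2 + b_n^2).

Parseval: a_0^2/2 + Σ_{n≥1} (a_n^2+b_n^2) = 1/pi ∫_{-pi}^{pi} g(s)^2 ds = 8 + 10*pi**2/3 + 2*pi**4/5.
Subtract a_0^2/2 = 2*(6 - pi**2)**2/9: Σ (a_n^2+b_n^2) = pi**2*(8*pi**2/45 + 6).

pi**2*(8*pi**2/45 + 6)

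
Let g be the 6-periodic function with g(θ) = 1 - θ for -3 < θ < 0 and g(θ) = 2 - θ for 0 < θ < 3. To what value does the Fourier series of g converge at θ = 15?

θ = 15 differs from θ = 3 by 2 full period(s), and the series is 6-periodic.
At θ = 3 the one-sided limits are g(3^-) = -1 and g(3^+) = 4.
By Dirichlet's theorem the series converges to their average, [(-1) + (4)]/2 = 3/2.

3/2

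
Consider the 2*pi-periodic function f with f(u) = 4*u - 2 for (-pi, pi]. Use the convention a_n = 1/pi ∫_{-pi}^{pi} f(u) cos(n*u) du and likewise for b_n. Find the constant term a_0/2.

-2

a_0 = 1/pi ∫_{-pi}^{pi} f(u) du = 1/pi · (-4*pi) = -4.
So the constant term a_0/2 = -2.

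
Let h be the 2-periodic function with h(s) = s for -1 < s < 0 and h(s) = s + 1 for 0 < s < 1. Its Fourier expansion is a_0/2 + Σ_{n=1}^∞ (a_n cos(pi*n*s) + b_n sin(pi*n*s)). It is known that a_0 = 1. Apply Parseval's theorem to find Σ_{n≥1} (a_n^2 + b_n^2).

13/6

Parseval: a_0^2/2 + Σ_{n≥1} (a_n^2+b_n^2) = ∫_{-1}^{1} h(s)^2 ds = 8/3.
Subtract a_0^2/2 = 1/2: Σ (a_n^2+b_n^2) = 13/6.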